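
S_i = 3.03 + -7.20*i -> [3.03, -4.17, -11.37, -18.57, -25.77]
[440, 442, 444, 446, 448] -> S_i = 440 + 2*i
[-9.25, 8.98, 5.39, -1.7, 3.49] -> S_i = Random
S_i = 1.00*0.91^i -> [1.0, 0.91, 0.83, 0.75, 0.69]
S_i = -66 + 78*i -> [-66, 12, 90, 168, 246]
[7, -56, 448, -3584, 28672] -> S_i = 7*-8^i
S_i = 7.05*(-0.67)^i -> [7.05, -4.72, 3.16, -2.12, 1.42]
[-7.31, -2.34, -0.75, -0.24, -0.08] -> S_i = -7.31*0.32^i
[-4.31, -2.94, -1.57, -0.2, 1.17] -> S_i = -4.31 + 1.37*i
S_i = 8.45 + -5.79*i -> [8.45, 2.66, -3.13, -8.92, -14.71]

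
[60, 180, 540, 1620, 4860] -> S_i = 60*3^i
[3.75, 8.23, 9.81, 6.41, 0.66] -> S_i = Random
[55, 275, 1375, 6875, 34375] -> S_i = 55*5^i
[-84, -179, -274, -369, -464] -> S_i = -84 + -95*i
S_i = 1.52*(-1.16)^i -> [1.52, -1.76, 2.05, -2.37, 2.75]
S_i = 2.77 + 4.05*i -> [2.77, 6.82, 10.87, 14.92, 18.97]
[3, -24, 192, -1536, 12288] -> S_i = 3*-8^i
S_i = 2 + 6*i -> [2, 8, 14, 20, 26]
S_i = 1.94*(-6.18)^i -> [1.94, -11.99, 74.09, -457.9, 2829.8]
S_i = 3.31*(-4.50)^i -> [3.31, -14.9, 67.03, -301.62, 1357.31]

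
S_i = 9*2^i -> [9, 18, 36, 72, 144]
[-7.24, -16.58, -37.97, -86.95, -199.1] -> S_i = -7.24*2.29^i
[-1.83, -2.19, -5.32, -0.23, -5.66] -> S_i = Random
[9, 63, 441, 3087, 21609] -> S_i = 9*7^i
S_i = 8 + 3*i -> [8, 11, 14, 17, 20]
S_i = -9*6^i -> [-9, -54, -324, -1944, -11664]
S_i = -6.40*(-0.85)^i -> [-6.4, 5.44, -4.62, 3.93, -3.34]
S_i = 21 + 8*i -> [21, 29, 37, 45, 53]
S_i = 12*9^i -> [12, 108, 972, 8748, 78732]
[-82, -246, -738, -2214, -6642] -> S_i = -82*3^i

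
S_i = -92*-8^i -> [-92, 736, -5888, 47104, -376832]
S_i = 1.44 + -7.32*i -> [1.44, -5.88, -13.2, -20.52, -27.84]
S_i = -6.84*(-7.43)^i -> [-6.84, 50.82, -377.6, 2805.58, -20845.45]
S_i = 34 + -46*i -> [34, -12, -58, -104, -150]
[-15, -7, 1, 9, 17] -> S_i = -15 + 8*i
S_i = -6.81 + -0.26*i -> [-6.81, -7.07, -7.33, -7.59, -7.85]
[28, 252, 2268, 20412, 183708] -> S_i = 28*9^i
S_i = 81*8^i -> [81, 648, 5184, 41472, 331776]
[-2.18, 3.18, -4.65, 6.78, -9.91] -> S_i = -2.18*(-1.46)^i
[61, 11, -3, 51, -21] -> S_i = Random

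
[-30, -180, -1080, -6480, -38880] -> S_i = -30*6^i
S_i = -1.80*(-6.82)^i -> [-1.8, 12.28, -83.72, 570.99, -3894.13]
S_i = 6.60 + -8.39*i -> [6.6, -1.79, -10.18, -18.57, -26.96]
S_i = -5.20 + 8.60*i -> [-5.2, 3.4, 12.0, 20.6, 29.2]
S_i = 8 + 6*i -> [8, 14, 20, 26, 32]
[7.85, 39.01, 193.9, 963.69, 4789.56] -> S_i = 7.85*4.97^i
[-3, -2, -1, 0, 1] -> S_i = -3 + 1*i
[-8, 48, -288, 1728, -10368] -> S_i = -8*-6^i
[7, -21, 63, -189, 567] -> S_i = 7*-3^i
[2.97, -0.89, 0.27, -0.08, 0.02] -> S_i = 2.97*(-0.30)^i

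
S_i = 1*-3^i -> [1, -3, 9, -27, 81]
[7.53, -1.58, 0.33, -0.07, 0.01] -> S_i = 7.53*(-0.21)^i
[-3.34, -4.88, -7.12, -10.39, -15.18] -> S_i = -3.34*1.46^i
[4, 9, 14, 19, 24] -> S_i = 4 + 5*i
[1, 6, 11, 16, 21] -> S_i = 1 + 5*i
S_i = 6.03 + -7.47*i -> [6.03, -1.44, -8.91, -16.38, -23.85]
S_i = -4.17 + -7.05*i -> [-4.17, -11.22, -18.27, -25.32, -32.37]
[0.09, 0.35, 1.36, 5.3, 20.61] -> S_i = 0.09*3.89^i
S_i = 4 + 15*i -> [4, 19, 34, 49, 64]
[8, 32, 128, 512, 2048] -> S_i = 8*4^i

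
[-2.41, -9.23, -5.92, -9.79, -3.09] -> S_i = Random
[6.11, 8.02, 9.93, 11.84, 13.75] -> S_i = 6.11 + 1.91*i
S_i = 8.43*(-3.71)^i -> [8.43, -31.28, 116.03, -430.48, 1597.07]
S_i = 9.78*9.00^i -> [9.78, 88.02, 792.18, 7129.62, 64166.58]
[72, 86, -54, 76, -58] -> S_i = Random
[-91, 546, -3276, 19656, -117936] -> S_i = -91*-6^i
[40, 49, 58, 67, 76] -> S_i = 40 + 9*i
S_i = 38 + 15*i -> [38, 53, 68, 83, 98]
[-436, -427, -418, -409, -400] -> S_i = -436 + 9*i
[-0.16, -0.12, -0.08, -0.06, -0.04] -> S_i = -0.16*0.72^i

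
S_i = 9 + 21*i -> [9, 30, 51, 72, 93]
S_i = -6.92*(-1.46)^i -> [-6.92, 10.1, -14.75, 21.54, -31.44]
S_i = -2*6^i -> [-2, -12, -72, -432, -2592]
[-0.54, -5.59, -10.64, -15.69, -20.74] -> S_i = -0.54 + -5.05*i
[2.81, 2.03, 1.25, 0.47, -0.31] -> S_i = 2.81 + -0.78*i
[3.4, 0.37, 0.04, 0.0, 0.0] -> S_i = 3.40*0.11^i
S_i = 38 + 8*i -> [38, 46, 54, 62, 70]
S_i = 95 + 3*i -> [95, 98, 101, 104, 107]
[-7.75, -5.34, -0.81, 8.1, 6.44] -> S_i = Random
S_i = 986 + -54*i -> [986, 932, 878, 824, 770]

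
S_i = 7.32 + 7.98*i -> [7.32, 15.3, 23.28, 31.26, 39.24]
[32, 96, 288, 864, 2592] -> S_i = 32*3^i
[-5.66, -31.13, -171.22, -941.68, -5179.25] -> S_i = -5.66*5.50^i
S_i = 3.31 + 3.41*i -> [3.31, 6.72, 10.13, 13.54, 16.95]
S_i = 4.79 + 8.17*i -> [4.79, 12.96, 21.13, 29.3, 37.47]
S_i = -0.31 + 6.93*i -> [-0.31, 6.62, 13.55, 20.48, 27.41]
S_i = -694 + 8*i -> [-694, -686, -678, -670, -662]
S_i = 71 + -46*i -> [71, 25, -21, -67, -113]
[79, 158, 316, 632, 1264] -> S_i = 79*2^i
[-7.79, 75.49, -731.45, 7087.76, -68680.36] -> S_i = -7.79*(-9.69)^i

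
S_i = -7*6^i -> [-7, -42, -252, -1512, -9072]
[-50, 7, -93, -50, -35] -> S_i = Random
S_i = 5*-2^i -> [5, -10, 20, -40, 80]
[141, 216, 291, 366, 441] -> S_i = 141 + 75*i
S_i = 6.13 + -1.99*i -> [6.13, 4.14, 2.15, 0.16, -1.83]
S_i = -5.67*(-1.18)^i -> [-5.67, 6.69, -7.89, 9.32, -10.99]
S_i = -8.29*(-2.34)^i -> [-8.29, 19.4, -45.39, 106.22, -248.55]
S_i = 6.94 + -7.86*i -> [6.94, -0.92, -8.78, -16.64, -24.5]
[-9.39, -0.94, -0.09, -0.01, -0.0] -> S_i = -9.39*0.10^i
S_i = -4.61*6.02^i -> [-4.61, -27.75, -167.07, -1005.75, -6054.62]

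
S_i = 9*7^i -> [9, 63, 441, 3087, 21609]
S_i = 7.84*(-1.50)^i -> [7.84, -11.76, 17.64, -26.46, 39.69]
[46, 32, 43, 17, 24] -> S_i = Random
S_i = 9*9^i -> [9, 81, 729, 6561, 59049]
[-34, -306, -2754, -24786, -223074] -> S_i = -34*9^i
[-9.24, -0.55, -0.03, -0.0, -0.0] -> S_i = -9.24*0.06^i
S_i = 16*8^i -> [16, 128, 1024, 8192, 65536]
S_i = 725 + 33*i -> [725, 758, 791, 824, 857]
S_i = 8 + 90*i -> [8, 98, 188, 278, 368]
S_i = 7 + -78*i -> [7, -71, -149, -227, -305]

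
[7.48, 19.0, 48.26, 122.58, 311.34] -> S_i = 7.48*2.54^i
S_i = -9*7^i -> [-9, -63, -441, -3087, -21609]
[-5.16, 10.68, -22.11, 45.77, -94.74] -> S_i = -5.16*(-2.07)^i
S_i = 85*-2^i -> [85, -170, 340, -680, 1360]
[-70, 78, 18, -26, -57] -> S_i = Random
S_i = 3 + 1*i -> [3, 4, 5, 6, 7]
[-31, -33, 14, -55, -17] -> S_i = Random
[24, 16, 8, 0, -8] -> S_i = 24 + -8*i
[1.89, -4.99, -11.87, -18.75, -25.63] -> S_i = 1.89 + -6.88*i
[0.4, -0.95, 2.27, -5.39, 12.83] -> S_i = 0.40*(-2.38)^i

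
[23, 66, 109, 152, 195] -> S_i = 23 + 43*i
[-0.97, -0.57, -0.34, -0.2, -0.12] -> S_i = -0.97*0.59^i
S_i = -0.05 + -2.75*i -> [-0.05, -2.8, -5.55, -8.3, -11.05]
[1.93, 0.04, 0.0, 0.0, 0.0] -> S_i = 1.93*0.02^i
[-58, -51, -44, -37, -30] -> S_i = -58 + 7*i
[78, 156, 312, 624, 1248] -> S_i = 78*2^i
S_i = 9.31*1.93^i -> [9.31, 17.97, 34.68, 66.93, 129.18]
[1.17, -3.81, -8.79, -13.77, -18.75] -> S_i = 1.17 + -4.98*i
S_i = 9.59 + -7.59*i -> [9.59, 2.0, -5.59, -13.18, -20.77]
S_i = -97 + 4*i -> [-97, -93, -89, -85, -81]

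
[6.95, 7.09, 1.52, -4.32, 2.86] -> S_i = Random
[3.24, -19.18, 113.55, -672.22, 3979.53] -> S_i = 3.24*(-5.92)^i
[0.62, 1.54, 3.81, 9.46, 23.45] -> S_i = 0.62*2.48^i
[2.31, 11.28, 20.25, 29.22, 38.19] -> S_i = 2.31 + 8.97*i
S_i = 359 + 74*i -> [359, 433, 507, 581, 655]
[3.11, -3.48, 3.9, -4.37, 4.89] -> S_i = 3.11*(-1.12)^i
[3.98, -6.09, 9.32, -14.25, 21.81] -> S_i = 3.98*(-1.53)^i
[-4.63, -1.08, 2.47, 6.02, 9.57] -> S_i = -4.63 + 3.55*i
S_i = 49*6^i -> [49, 294, 1764, 10584, 63504]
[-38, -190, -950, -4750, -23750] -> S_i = -38*5^i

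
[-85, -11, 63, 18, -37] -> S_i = Random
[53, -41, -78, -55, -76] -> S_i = Random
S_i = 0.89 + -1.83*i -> [0.89, -0.94, -2.77, -4.6, -6.43]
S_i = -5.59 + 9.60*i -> [-5.59, 4.01, 13.61, 23.21, 32.81]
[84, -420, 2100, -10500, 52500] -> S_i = 84*-5^i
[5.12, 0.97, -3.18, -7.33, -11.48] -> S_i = 5.12 + -4.15*i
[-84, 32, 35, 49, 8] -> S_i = Random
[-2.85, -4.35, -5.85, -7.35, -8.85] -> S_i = -2.85 + -1.50*i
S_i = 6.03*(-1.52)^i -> [6.03, -9.17, 13.93, -21.18, 32.19]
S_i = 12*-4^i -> [12, -48, 192, -768, 3072]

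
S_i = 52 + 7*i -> [52, 59, 66, 73, 80]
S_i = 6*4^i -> [6, 24, 96, 384, 1536]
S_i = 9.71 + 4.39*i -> [9.71, 14.1, 18.49, 22.88, 27.27]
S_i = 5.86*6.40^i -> [5.86, 37.5, 240.03, 1536.16, 9831.45]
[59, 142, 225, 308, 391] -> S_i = 59 + 83*i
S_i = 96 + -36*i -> [96, 60, 24, -12, -48]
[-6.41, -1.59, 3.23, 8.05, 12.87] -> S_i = -6.41 + 4.82*i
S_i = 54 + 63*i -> [54, 117, 180, 243, 306]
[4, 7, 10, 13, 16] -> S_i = 4 + 3*i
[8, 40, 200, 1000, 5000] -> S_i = 8*5^i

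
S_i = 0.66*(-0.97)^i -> [0.66, -0.64, 0.62, -0.6, 0.58]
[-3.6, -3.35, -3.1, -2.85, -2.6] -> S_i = -3.60 + 0.25*i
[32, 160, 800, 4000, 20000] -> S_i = 32*5^i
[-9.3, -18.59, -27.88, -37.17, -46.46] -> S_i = -9.30 + -9.29*i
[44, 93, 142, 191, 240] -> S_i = 44 + 49*i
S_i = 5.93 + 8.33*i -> [5.93, 14.26, 22.59, 30.92, 39.25]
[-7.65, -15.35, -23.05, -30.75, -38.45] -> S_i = -7.65 + -7.70*i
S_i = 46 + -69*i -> [46, -23, -92, -161, -230]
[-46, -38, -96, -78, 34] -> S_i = Random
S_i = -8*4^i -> [-8, -32, -128, -512, -2048]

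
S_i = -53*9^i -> [-53, -477, -4293, -38637, -347733]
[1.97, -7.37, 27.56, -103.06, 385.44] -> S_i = 1.97*(-3.74)^i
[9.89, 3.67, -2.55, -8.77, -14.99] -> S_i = 9.89 + -6.22*i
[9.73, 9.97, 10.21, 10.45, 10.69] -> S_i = 9.73 + 0.24*i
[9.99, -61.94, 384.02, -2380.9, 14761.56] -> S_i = 9.99*(-6.20)^i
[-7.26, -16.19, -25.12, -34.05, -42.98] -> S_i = -7.26 + -8.93*i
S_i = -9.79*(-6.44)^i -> [-9.79, 63.05, -406.03, 2614.81, -16839.38]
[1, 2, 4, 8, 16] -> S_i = 1*2^i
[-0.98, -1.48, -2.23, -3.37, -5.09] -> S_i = -0.98*1.51^i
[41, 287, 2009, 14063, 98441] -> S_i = 41*7^i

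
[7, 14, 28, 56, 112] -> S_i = 7*2^i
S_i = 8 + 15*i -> [8, 23, 38, 53, 68]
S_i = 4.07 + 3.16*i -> [4.07, 7.23, 10.39, 13.55, 16.71]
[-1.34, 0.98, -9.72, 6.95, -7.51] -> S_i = Random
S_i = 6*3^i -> [6, 18, 54, 162, 486]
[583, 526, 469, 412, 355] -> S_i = 583 + -57*i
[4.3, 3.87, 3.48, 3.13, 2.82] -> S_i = 4.30*0.90^i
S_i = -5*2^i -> [-5, -10, -20, -40, -80]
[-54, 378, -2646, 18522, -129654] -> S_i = -54*-7^i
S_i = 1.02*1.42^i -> [1.02, 1.45, 2.06, 2.92, 4.15]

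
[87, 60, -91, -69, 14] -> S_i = Random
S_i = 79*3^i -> [79, 237, 711, 2133, 6399]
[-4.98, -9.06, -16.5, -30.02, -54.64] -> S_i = -4.98*1.82^i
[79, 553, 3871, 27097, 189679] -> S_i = 79*7^i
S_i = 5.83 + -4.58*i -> [5.83, 1.25, -3.33, -7.91, -12.49]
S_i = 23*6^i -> [23, 138, 828, 4968, 29808]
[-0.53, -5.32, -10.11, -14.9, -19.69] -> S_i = -0.53 + -4.79*i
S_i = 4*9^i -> [4, 36, 324, 2916, 26244]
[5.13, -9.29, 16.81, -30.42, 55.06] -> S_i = 5.13*(-1.81)^i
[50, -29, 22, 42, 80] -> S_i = Random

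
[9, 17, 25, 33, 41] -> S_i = 9 + 8*i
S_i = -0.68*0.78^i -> [-0.68, -0.53, -0.41, -0.32, -0.25]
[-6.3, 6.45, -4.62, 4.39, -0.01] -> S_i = Random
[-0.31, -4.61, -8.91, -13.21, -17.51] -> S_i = -0.31 + -4.30*i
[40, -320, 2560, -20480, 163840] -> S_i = 40*-8^i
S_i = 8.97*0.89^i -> [8.97, 7.98, 7.11, 6.32, 5.63]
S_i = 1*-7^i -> [1, -7, 49, -343, 2401]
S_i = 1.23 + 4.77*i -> [1.23, 6.0, 10.77, 15.54, 20.31]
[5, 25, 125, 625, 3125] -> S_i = 5*5^i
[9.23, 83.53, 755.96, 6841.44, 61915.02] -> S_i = 9.23*9.05^i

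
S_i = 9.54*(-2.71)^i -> [9.54, -25.85, 70.06, -189.87, 514.55]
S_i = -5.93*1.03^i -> [-5.93, -6.11, -6.29, -6.48, -6.67]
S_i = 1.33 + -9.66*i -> [1.33, -8.33, -17.99, -27.65, -37.31]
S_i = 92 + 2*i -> [92, 94, 96, 98, 100]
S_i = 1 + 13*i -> [1, 14, 27, 40, 53]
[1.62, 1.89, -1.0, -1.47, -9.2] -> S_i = Random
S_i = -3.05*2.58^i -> [-3.05, -7.87, -20.3, -52.38, -135.14]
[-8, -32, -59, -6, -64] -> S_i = Random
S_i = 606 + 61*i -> [606, 667, 728, 789, 850]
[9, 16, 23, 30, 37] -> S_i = 9 + 7*i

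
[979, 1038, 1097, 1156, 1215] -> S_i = 979 + 59*i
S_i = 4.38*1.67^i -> [4.38, 7.31, 12.22, 20.4, 34.07]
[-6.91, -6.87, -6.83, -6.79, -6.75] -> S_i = -6.91 + 0.04*i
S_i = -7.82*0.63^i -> [-7.82, -4.93, -3.1, -1.96, -1.23]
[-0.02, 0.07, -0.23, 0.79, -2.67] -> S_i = -0.02*(-3.40)^i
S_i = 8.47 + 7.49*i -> [8.47, 15.96, 23.45, 30.94, 38.43]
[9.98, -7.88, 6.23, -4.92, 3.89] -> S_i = 9.98*(-0.79)^i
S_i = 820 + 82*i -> [820, 902, 984, 1066, 1148]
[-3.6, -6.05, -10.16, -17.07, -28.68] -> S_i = -3.60*1.68^i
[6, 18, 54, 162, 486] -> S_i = 6*3^i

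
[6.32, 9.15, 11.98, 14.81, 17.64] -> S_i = 6.32 + 2.83*i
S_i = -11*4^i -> [-11, -44, -176, -704, -2816]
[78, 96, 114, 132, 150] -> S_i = 78 + 18*i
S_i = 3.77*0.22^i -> [3.77, 0.83, 0.18, 0.04, 0.01]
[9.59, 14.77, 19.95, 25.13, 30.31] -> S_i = 9.59 + 5.18*i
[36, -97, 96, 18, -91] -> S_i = Random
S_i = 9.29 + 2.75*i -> [9.29, 12.04, 14.79, 17.54, 20.29]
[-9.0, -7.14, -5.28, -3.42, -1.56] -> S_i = -9.00 + 1.86*i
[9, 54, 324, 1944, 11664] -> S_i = 9*6^i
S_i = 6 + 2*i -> [6, 8, 10, 12, 14]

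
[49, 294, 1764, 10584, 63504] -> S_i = 49*6^i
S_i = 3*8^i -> [3, 24, 192, 1536, 12288]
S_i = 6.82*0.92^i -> [6.82, 6.27, 5.77, 5.31, 4.89]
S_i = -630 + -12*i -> [-630, -642, -654, -666, -678]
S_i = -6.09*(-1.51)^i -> [-6.09, 9.2, -13.89, 20.97, -31.66]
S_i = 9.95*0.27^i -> [9.95, 2.69, 0.73, 0.2, 0.05]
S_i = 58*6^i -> [58, 348, 2088, 12528, 75168]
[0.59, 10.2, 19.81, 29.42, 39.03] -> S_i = 0.59 + 9.61*i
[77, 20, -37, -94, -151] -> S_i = 77 + -57*i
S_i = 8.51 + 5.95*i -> [8.51, 14.46, 20.41, 26.36, 32.31]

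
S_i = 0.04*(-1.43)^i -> [0.04, -0.06, 0.08, -0.12, 0.17]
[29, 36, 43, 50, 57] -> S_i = 29 + 7*i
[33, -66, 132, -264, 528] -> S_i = 33*-2^i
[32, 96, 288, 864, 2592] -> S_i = 32*3^i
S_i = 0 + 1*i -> [0, 1, 2, 3, 4]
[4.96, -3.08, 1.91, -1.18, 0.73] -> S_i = 4.96*(-0.62)^i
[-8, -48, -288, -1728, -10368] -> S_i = -8*6^i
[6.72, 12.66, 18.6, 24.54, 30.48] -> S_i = 6.72 + 5.94*i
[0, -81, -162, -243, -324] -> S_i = 0 + -81*i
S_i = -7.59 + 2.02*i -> [-7.59, -5.57, -3.55, -1.53, 0.49]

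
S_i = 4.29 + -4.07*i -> [4.29, 0.22, -3.85, -7.92, -11.99]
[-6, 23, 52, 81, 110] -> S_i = -6 + 29*i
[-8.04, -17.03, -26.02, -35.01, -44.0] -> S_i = -8.04 + -8.99*i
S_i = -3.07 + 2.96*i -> [-3.07, -0.11, 2.85, 5.81, 8.77]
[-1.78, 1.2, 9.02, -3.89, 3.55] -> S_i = Random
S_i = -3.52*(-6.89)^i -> [-3.52, 24.25, -167.1, 1151.33, -7932.67]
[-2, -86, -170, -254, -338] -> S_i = -2 + -84*i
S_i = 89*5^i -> [89, 445, 2225, 11125, 55625]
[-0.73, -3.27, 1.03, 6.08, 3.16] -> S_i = Random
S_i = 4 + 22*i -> [4, 26, 48, 70, 92]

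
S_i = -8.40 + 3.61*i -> [-8.4, -4.79, -1.18, 2.43, 6.04]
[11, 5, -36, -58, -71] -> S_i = Random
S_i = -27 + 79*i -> [-27, 52, 131, 210, 289]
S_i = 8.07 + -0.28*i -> [8.07, 7.79, 7.51, 7.23, 6.95]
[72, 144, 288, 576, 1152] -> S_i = 72*2^i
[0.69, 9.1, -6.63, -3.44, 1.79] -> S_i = Random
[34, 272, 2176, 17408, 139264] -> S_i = 34*8^i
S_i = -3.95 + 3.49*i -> [-3.95, -0.46, 3.03, 6.52, 10.01]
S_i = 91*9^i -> [91, 819, 7371, 66339, 597051]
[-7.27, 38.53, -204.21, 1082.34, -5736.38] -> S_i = -7.27*(-5.30)^i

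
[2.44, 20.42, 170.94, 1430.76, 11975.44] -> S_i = 2.44*8.37^i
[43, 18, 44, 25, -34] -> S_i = Random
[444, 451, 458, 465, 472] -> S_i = 444 + 7*i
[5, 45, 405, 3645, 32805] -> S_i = 5*9^i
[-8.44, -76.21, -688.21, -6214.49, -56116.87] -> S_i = -8.44*9.03^i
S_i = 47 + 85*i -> [47, 132, 217, 302, 387]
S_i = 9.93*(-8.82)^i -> [9.93, -87.58, 772.48, -6813.26, 60092.96]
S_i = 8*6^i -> [8, 48, 288, 1728, 10368]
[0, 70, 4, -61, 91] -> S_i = Random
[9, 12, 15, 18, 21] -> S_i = 9 + 3*i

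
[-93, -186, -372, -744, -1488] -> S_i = -93*2^i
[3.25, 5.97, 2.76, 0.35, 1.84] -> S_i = Random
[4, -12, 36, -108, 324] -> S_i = 4*-3^i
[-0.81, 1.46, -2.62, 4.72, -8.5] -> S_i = -0.81*(-1.80)^i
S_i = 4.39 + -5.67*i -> [4.39, -1.28, -6.95, -12.62, -18.29]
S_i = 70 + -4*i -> [70, 66, 62, 58, 54]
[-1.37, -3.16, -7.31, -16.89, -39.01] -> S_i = -1.37*2.31^i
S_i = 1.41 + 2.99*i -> [1.41, 4.4, 7.39, 10.38, 13.37]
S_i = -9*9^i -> [-9, -81, -729, -6561, -59049]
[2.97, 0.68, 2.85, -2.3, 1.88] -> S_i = Random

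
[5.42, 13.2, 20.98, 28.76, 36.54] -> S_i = 5.42 + 7.78*i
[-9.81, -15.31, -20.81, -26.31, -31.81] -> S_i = -9.81 + -5.50*i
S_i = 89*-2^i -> [89, -178, 356, -712, 1424]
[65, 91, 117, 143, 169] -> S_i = 65 + 26*i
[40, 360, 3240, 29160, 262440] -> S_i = 40*9^i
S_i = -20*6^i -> [-20, -120, -720, -4320, -25920]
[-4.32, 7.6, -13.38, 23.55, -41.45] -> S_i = -4.32*(-1.76)^i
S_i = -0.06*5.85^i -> [-0.06, -0.35, -2.05, -12.01, -70.27]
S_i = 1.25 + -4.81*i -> [1.25, -3.56, -8.37, -13.18, -17.99]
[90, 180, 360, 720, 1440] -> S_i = 90*2^i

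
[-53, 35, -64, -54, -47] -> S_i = Random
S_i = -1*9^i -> [-1, -9, -81, -729, -6561]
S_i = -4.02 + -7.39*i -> [-4.02, -11.41, -18.8, -26.19, -33.58]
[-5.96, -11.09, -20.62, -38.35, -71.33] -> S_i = -5.96*1.86^i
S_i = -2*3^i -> [-2, -6, -18, -54, -162]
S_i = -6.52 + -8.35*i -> [-6.52, -14.87, -23.22, -31.57, -39.92]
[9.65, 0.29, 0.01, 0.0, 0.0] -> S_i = 9.65*0.03^i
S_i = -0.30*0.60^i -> [-0.3, -0.18, -0.11, -0.06, -0.04]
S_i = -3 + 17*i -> [-3, 14, 31, 48, 65]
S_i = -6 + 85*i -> [-6, 79, 164, 249, 334]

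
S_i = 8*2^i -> [8, 16, 32, 64, 128]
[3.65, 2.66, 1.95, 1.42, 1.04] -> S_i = 3.65*0.73^i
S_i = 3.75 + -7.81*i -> [3.75, -4.06, -11.87, -19.68, -27.49]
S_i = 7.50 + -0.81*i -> [7.5, 6.69, 5.88, 5.07, 4.26]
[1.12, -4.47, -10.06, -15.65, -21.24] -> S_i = 1.12 + -5.59*i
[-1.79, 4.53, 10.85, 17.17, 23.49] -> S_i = -1.79 + 6.32*i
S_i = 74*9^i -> [74, 666, 5994, 53946, 485514]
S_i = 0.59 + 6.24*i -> [0.59, 6.83, 13.07, 19.31, 25.55]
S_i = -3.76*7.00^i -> [-3.76, -26.32, -184.24, -1289.68, -9027.76]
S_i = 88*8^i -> [88, 704, 5632, 45056, 360448]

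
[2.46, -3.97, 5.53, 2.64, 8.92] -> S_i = Random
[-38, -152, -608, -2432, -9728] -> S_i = -38*4^i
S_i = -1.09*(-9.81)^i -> [-1.09, 10.69, -104.9, 1029.04, -10094.91]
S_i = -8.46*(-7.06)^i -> [-8.46, 59.73, -421.68, 2977.04, -21017.89]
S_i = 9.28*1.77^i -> [9.28, 16.43, 29.07, 51.46, 91.08]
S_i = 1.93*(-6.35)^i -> [1.93, -12.26, 77.82, -494.17, 3137.99]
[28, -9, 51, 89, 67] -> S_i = Random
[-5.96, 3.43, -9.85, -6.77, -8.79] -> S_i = Random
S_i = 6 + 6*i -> [6, 12, 18, 24, 30]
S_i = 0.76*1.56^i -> [0.76, 1.19, 1.85, 2.89, 4.5]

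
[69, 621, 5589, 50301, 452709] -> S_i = 69*9^i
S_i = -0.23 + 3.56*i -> [-0.23, 3.33, 6.89, 10.45, 14.01]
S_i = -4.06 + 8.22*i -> [-4.06, 4.16, 12.38, 20.6, 28.82]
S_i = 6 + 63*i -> [6, 69, 132, 195, 258]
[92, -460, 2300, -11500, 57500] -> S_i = 92*-5^i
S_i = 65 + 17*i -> [65, 82, 99, 116, 133]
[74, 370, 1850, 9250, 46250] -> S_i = 74*5^i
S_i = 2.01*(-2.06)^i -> [2.01, -4.14, 8.53, -17.57, 36.2]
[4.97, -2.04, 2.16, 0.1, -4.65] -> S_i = Random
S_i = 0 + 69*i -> [0, 69, 138, 207, 276]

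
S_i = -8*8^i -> [-8, -64, -512, -4096, -32768]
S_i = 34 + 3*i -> [34, 37, 40, 43, 46]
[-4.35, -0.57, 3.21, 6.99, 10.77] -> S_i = -4.35 + 3.78*i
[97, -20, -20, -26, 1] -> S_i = Random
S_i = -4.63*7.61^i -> [-4.63, -35.23, -268.13, -2040.49, -15528.15]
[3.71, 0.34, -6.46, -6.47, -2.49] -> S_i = Random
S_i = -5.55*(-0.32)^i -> [-5.55, 1.78, -0.57, 0.18, -0.06]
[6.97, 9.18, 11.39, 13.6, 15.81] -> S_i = 6.97 + 2.21*i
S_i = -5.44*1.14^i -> [-5.44, -6.2, -7.07, -8.06, -9.19]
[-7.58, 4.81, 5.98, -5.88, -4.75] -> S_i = Random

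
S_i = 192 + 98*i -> [192, 290, 388, 486, 584]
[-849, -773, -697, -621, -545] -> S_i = -849 + 76*i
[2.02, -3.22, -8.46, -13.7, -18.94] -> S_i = 2.02 + -5.24*i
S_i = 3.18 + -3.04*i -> [3.18, 0.14, -2.9, -5.94, -8.98]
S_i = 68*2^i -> [68, 136, 272, 544, 1088]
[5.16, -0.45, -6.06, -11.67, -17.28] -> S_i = 5.16 + -5.61*i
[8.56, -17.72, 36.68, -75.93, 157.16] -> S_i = 8.56*(-2.07)^i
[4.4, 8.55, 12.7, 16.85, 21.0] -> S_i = 4.40 + 4.15*i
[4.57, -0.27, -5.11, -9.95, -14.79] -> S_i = 4.57 + -4.84*i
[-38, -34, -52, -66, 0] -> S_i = Random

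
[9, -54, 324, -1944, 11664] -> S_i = 9*-6^i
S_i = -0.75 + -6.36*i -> [-0.75, -7.11, -13.47, -19.83, -26.19]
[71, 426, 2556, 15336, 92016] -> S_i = 71*6^i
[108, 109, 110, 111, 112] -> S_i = 108 + 1*i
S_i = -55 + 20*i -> [-55, -35, -15, 5, 25]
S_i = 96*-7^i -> [96, -672, 4704, -32928, 230496]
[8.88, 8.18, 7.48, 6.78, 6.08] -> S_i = 8.88 + -0.70*i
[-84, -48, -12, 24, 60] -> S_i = -84 + 36*i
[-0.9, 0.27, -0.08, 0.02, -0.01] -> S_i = -0.90*(-0.30)^i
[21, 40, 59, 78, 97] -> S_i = 21 + 19*i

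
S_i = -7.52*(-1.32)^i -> [-7.52, 9.93, -13.1, 17.3, -22.83]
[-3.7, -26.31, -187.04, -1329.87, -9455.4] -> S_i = -3.70*7.11^i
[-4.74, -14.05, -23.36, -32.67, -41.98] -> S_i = -4.74 + -9.31*i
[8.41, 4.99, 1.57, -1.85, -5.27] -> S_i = 8.41 + -3.42*i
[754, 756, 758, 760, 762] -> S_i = 754 + 2*i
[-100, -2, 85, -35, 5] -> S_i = Random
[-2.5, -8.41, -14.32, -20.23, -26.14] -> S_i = -2.50 + -5.91*i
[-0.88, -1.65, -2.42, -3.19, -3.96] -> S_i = -0.88 + -0.77*i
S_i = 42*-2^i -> [42, -84, 168, -336, 672]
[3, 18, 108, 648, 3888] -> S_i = 3*6^i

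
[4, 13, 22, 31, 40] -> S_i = 4 + 9*i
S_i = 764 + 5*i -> [764, 769, 774, 779, 784]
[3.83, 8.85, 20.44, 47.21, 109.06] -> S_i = 3.83*2.31^i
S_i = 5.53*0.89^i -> [5.53, 4.92, 4.38, 3.9, 3.47]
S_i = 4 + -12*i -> [4, -8, -20, -32, -44]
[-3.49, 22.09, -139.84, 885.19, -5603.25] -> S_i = -3.49*(-6.33)^i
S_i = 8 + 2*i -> [8, 10, 12, 14, 16]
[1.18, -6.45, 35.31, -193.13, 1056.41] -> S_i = 1.18*(-5.47)^i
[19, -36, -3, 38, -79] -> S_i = Random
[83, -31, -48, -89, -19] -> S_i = Random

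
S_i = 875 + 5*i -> [875, 880, 885, 890, 895]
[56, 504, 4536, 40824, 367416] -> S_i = 56*9^i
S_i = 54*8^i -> [54, 432, 3456, 27648, 221184]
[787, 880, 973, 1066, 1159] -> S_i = 787 + 93*i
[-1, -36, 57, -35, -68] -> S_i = Random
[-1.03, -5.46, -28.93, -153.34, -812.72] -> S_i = -1.03*5.30^i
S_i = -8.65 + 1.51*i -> [-8.65, -7.14, -5.63, -4.12, -2.61]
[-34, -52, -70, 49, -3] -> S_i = Random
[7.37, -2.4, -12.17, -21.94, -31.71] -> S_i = 7.37 + -9.77*i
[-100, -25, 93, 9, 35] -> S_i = Random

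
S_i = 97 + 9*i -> [97, 106, 115, 124, 133]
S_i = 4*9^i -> [4, 36, 324, 2916, 26244]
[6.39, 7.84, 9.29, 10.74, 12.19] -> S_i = 6.39 + 1.45*i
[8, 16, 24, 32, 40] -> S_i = 8 + 8*i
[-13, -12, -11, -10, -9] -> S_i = -13 + 1*i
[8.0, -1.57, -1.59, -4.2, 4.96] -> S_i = Random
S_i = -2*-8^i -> [-2, 16, -128, 1024, -8192]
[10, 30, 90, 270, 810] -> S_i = 10*3^i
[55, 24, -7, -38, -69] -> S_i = 55 + -31*i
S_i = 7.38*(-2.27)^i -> [7.38, -16.75, 38.03, -86.32, 195.96]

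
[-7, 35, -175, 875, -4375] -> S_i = -7*-5^i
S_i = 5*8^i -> [5, 40, 320, 2560, 20480]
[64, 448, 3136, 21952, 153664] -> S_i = 64*7^i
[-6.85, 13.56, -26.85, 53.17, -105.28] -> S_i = -6.85*(-1.98)^i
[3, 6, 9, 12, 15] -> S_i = 3 + 3*i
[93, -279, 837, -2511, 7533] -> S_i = 93*-3^i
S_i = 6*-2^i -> [6, -12, 24, -48, 96]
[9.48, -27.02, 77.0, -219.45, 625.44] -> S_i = 9.48*(-2.85)^i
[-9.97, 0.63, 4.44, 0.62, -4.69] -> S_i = Random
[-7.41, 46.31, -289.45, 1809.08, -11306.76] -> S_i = -7.41*(-6.25)^i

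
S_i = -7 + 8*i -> [-7, 1, 9, 17, 25]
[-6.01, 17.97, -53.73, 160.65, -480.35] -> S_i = -6.01*(-2.99)^i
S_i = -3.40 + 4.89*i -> [-3.4, 1.49, 6.38, 11.27, 16.16]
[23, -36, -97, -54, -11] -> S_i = Random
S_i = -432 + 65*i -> [-432, -367, -302, -237, -172]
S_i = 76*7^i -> [76, 532, 3724, 26068, 182476]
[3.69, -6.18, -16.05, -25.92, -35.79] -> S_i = 3.69 + -9.87*i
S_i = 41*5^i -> [41, 205, 1025, 5125, 25625]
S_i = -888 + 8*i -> [-888, -880, -872, -864, -856]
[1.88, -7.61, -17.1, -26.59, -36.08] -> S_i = 1.88 + -9.49*i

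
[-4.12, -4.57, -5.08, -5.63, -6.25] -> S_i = -4.12*1.11^i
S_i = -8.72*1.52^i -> [-8.72, -13.25, -20.15, -30.62, -46.55]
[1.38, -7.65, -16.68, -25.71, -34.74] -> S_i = 1.38 + -9.03*i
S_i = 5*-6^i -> [5, -30, 180, -1080, 6480]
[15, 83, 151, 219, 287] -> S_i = 15 + 68*i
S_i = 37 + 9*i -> [37, 46, 55, 64, 73]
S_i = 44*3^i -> [44, 132, 396, 1188, 3564]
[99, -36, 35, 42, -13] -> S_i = Random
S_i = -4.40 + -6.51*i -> [-4.4, -10.91, -17.42, -23.93, -30.44]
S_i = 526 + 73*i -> [526, 599, 672, 745, 818]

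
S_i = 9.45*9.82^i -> [9.45, 92.8, 911.29, 8948.83, 87877.51]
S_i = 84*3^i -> [84, 252, 756, 2268, 6804]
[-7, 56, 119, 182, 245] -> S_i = -7 + 63*i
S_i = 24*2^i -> [24, 48, 96, 192, 384]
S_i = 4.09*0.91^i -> [4.09, 3.72, 3.39, 3.08, 2.8]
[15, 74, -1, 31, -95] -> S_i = Random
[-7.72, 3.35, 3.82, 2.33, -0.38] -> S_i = Random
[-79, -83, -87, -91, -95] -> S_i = -79 + -4*i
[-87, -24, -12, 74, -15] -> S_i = Random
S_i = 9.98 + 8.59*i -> [9.98, 18.57, 27.16, 35.75, 44.34]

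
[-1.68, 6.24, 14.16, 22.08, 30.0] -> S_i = -1.68 + 7.92*i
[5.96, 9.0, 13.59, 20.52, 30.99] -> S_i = 5.96*1.51^i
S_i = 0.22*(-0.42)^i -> [0.22, -0.09, 0.04, -0.02, 0.01]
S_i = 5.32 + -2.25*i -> [5.32, 3.07, 0.82, -1.43, -3.68]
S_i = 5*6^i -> [5, 30, 180, 1080, 6480]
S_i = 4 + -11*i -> [4, -7, -18, -29, -40]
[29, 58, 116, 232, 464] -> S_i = 29*2^i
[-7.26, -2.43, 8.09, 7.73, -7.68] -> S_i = Random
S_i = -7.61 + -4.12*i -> [-7.61, -11.73, -15.85, -19.97, -24.09]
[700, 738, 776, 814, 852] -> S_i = 700 + 38*i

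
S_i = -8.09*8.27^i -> [-8.09, -66.9, -553.3, -4575.78, -37841.69]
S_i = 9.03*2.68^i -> [9.03, 24.2, 64.86, 173.82, 465.83]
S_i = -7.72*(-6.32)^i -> [-7.72, 48.79, -308.36, 1948.81, -12316.45]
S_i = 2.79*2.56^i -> [2.79, 7.14, 18.28, 46.81, 119.83]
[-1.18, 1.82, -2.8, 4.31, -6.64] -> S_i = -1.18*(-1.54)^i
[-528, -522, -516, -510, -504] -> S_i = -528 + 6*i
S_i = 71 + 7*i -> [71, 78, 85, 92, 99]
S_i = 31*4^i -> [31, 124, 496, 1984, 7936]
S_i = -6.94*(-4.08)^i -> [-6.94, 28.32, -115.53, 471.35, -1923.09]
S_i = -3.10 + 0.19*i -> [-3.1, -2.91, -2.72, -2.53, -2.34]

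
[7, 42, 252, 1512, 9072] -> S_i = 7*6^i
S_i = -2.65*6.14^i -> [-2.65, -16.27, -99.9, -613.41, -3766.34]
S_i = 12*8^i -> [12, 96, 768, 6144, 49152]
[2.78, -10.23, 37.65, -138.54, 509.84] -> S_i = 2.78*(-3.68)^i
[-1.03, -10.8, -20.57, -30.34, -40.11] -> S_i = -1.03 + -9.77*i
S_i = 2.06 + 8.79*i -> [2.06, 10.85, 19.64, 28.43, 37.22]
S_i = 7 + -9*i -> [7, -2, -11, -20, -29]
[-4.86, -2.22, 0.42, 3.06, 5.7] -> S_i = -4.86 + 2.64*i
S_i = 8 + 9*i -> [8, 17, 26, 35, 44]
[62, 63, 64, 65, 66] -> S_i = 62 + 1*i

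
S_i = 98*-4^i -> [98, -392, 1568, -6272, 25088]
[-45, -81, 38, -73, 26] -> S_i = Random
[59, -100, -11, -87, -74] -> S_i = Random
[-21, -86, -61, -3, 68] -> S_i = Random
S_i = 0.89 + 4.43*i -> [0.89, 5.32, 9.75, 14.18, 18.61]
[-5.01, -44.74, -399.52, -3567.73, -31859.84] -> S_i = -5.01*8.93^i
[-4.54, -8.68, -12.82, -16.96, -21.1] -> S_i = -4.54 + -4.14*i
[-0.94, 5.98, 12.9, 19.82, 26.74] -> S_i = -0.94 + 6.92*i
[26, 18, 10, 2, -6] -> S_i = 26 + -8*i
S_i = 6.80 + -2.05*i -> [6.8, 4.75, 2.7, 0.65, -1.4]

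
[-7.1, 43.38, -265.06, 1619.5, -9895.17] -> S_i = -7.10*(-6.11)^i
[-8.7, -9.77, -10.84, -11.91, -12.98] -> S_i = -8.70 + -1.07*i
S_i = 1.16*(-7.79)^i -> [1.16, -9.04, 70.39, -548.37, 4271.77]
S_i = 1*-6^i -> [1, -6, 36, -216, 1296]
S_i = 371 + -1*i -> [371, 370, 369, 368, 367]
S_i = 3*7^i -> [3, 21, 147, 1029, 7203]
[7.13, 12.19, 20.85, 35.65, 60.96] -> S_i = 7.13*1.71^i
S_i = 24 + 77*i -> [24, 101, 178, 255, 332]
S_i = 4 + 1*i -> [4, 5, 6, 7, 8]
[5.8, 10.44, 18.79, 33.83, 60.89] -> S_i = 5.80*1.80^i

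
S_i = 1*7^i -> [1, 7, 49, 343, 2401]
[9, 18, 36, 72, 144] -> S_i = 9*2^i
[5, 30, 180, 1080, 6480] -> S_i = 5*6^i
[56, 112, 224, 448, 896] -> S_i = 56*2^i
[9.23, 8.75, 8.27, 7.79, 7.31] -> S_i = 9.23 + -0.48*i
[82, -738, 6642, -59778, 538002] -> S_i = 82*-9^i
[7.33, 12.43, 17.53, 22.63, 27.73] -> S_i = 7.33 + 5.10*i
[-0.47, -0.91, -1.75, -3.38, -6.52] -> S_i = -0.47*1.93^i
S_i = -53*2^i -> [-53, -106, -212, -424, -848]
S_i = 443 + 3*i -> [443, 446, 449, 452, 455]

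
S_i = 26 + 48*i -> [26, 74, 122, 170, 218]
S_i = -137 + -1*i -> [-137, -138, -139, -140, -141]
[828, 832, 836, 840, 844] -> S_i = 828 + 4*i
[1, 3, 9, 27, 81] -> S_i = 1*3^i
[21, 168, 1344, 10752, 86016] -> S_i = 21*8^i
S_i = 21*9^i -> [21, 189, 1701, 15309, 137781]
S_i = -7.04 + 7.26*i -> [-7.04, 0.22, 7.48, 14.74, 22.0]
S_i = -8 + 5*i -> [-8, -3, 2, 7, 12]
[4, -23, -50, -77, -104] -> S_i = 4 + -27*i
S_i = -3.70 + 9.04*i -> [-3.7, 5.34, 14.38, 23.42, 32.46]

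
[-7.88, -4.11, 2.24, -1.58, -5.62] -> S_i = Random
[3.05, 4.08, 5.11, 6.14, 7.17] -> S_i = 3.05 + 1.03*i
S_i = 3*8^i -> [3, 24, 192, 1536, 12288]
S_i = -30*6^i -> [-30, -180, -1080, -6480, -38880]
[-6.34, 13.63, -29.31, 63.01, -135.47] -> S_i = -6.34*(-2.15)^i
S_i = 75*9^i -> [75, 675, 6075, 54675, 492075]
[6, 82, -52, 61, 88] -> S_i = Random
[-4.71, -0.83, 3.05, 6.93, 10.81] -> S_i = -4.71 + 3.88*i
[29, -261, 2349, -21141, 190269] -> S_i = 29*-9^i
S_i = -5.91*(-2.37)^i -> [-5.91, 14.01, -33.2, 78.67, -186.46]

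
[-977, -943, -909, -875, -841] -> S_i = -977 + 34*i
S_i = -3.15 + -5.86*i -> [-3.15, -9.01, -14.87, -20.73, -26.59]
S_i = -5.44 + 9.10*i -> [-5.44, 3.66, 12.76, 21.86, 30.96]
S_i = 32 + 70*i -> [32, 102, 172, 242, 312]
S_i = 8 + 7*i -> [8, 15, 22, 29, 36]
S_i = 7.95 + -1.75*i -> [7.95, 6.2, 4.45, 2.7, 0.95]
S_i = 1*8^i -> [1, 8, 64, 512, 4096]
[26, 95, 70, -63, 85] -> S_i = Random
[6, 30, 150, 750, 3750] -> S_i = 6*5^i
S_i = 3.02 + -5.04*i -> [3.02, -2.02, -7.06, -12.1, -17.14]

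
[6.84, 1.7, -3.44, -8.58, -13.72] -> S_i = 6.84 + -5.14*i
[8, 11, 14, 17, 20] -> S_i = 8 + 3*i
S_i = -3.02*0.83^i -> [-3.02, -2.51, -2.08, -1.73, -1.43]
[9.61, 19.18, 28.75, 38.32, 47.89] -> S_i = 9.61 + 9.57*i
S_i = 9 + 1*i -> [9, 10, 11, 12, 13]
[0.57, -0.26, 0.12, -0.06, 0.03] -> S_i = 0.57*(-0.46)^i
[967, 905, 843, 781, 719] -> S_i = 967 + -62*i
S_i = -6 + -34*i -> [-6, -40, -74, -108, -142]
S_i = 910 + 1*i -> [910, 911, 912, 913, 914]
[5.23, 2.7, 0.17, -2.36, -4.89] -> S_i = 5.23 + -2.53*i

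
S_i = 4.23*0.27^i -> [4.23, 1.14, 0.31, 0.08, 0.02]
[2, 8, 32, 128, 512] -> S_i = 2*4^i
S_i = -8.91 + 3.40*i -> [-8.91, -5.51, -2.11, 1.29, 4.69]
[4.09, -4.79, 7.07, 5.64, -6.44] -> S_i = Random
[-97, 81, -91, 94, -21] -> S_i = Random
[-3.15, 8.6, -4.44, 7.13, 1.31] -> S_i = Random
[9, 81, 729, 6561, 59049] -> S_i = 9*9^i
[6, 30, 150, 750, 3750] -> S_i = 6*5^i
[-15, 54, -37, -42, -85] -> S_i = Random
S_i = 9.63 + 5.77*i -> [9.63, 15.4, 21.17, 26.94, 32.71]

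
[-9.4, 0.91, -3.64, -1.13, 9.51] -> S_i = Random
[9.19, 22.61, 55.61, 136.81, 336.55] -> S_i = 9.19*2.46^i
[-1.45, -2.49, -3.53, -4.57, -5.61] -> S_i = -1.45 + -1.04*i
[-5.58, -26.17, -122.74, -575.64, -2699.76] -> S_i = -5.58*4.69^i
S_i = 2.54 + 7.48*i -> [2.54, 10.02, 17.5, 24.98, 32.46]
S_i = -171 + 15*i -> [-171, -156, -141, -126, -111]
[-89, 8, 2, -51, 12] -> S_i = Random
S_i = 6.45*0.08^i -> [6.45, 0.52, 0.04, 0.0, 0.0]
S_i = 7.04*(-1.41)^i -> [7.04, -9.93, 14.0, -19.73, 27.83]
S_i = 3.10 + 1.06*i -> [3.1, 4.16, 5.22, 6.28, 7.34]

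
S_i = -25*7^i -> [-25, -175, -1225, -8575, -60025]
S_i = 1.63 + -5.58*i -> [1.63, -3.95, -9.53, -15.11, -20.69]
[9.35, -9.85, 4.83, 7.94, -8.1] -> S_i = Random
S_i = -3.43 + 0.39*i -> [-3.43, -3.04, -2.65, -2.26, -1.87]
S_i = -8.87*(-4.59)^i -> [-8.87, 40.71, -186.87, 857.75, -3937.08]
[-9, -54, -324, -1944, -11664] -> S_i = -9*6^i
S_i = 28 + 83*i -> [28, 111, 194, 277, 360]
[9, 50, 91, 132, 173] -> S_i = 9 + 41*i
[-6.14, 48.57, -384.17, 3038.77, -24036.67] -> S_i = -6.14*(-7.91)^i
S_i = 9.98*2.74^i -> [9.98, 27.35, 74.93, 205.3, 562.51]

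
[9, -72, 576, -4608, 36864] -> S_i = 9*-8^i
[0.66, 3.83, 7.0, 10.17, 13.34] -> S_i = 0.66 + 3.17*i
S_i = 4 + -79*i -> [4, -75, -154, -233, -312]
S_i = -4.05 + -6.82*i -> [-4.05, -10.87, -17.69, -24.51, -31.33]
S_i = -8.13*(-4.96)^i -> [-8.13, 40.32, -200.01, 992.05, -4920.59]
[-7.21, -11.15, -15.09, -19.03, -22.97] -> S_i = -7.21 + -3.94*i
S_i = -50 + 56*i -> [-50, 6, 62, 118, 174]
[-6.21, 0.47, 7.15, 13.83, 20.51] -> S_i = -6.21 + 6.68*i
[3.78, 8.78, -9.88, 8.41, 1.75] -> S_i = Random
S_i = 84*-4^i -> [84, -336, 1344, -5376, 21504]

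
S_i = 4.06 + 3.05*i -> [4.06, 7.11, 10.16, 13.21, 16.26]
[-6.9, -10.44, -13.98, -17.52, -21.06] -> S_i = -6.90 + -3.54*i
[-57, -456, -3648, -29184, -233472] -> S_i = -57*8^i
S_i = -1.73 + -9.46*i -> [-1.73, -11.19, -20.65, -30.11, -39.57]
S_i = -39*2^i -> [-39, -78, -156, -312, -624]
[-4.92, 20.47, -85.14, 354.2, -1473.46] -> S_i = -4.92*(-4.16)^i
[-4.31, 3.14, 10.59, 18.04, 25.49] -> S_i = -4.31 + 7.45*i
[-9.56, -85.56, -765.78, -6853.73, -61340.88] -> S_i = -9.56*8.95^i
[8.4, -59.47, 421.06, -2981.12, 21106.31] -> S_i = 8.40*(-7.08)^i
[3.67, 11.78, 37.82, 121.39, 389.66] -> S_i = 3.67*3.21^i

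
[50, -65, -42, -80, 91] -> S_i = Random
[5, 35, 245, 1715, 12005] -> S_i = 5*7^i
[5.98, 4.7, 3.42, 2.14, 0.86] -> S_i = 5.98 + -1.28*i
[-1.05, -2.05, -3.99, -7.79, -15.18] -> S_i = -1.05*1.95^i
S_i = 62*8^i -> [62, 496, 3968, 31744, 253952]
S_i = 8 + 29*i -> [8, 37, 66, 95, 124]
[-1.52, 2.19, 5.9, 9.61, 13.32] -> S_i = -1.52 + 3.71*i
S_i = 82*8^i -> [82, 656, 5248, 41984, 335872]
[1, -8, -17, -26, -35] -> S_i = 1 + -9*i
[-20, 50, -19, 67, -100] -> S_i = Random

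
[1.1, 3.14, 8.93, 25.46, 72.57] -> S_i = 1.10*2.85^i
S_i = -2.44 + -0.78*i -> [-2.44, -3.22, -4.0, -4.78, -5.56]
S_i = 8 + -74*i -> [8, -66, -140, -214, -288]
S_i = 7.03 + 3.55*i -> [7.03, 10.58, 14.13, 17.68, 21.23]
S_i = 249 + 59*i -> [249, 308, 367, 426, 485]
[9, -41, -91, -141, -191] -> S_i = 9 + -50*i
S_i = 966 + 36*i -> [966, 1002, 1038, 1074, 1110]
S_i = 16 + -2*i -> [16, 14, 12, 10, 8]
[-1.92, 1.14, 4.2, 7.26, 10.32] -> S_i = -1.92 + 3.06*i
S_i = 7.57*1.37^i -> [7.57, 10.37, 14.21, 19.47, 26.67]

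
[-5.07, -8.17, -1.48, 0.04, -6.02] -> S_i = Random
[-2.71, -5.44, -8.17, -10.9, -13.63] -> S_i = -2.71 + -2.73*i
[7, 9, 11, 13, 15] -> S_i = 7 + 2*i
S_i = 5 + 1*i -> [5, 6, 7, 8, 9]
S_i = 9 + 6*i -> [9, 15, 21, 27, 33]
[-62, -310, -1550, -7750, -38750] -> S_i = -62*5^i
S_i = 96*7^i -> [96, 672, 4704, 32928, 230496]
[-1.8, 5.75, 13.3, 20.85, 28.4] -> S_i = -1.80 + 7.55*i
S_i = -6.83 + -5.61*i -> [-6.83, -12.44, -18.05, -23.66, -29.27]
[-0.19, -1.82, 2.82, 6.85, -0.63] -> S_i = Random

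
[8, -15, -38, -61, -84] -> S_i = 8 + -23*i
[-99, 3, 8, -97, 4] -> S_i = Random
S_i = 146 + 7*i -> [146, 153, 160, 167, 174]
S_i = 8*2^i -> [8, 16, 32, 64, 128]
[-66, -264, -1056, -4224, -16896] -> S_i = -66*4^i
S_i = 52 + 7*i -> [52, 59, 66, 73, 80]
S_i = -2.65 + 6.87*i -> [-2.65, 4.22, 11.09, 17.96, 24.83]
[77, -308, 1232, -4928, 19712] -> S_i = 77*-4^i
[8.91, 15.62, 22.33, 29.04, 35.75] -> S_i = 8.91 + 6.71*i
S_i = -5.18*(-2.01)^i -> [-5.18, 10.41, -20.93, 42.06, -84.55]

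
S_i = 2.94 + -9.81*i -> [2.94, -6.87, -16.68, -26.49, -36.3]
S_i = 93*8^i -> [93, 744, 5952, 47616, 380928]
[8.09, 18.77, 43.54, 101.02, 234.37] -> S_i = 8.09*2.32^i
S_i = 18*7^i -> [18, 126, 882, 6174, 43218]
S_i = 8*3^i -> [8, 24, 72, 216, 648]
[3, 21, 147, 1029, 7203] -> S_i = 3*7^i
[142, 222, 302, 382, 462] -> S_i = 142 + 80*i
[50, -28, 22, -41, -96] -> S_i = Random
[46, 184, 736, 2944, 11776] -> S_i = 46*4^i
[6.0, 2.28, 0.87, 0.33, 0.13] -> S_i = 6.00*0.38^i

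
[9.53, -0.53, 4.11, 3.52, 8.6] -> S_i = Random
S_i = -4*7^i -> [-4, -28, -196, -1372, -9604]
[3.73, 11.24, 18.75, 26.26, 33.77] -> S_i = 3.73 + 7.51*i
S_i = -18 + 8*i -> [-18, -10, -2, 6, 14]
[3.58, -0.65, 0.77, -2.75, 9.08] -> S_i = Random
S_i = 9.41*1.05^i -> [9.41, 9.88, 10.37, 10.89, 11.44]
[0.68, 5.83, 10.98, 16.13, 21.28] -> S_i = 0.68 + 5.15*i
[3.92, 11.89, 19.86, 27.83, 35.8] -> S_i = 3.92 + 7.97*i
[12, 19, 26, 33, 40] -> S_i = 12 + 7*i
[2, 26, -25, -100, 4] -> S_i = Random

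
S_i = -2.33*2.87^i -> [-2.33, -6.69, -19.19, -55.08, -158.08]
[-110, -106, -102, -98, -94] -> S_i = -110 + 4*i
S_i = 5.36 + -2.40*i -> [5.36, 2.96, 0.56, -1.84, -4.24]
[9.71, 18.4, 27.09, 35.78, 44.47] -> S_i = 9.71 + 8.69*i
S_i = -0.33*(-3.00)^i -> [-0.33, 0.99, -2.97, 8.91, -26.73]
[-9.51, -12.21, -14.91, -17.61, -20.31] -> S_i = -9.51 + -2.70*i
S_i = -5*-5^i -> [-5, 25, -125, 625, -3125]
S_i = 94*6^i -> [94, 564, 3384, 20304, 121824]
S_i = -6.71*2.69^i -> [-6.71, -18.05, -48.55, -130.61, -351.34]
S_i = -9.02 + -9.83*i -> [-9.02, -18.85, -28.68, -38.51, -48.34]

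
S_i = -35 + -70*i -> [-35, -105, -175, -245, -315]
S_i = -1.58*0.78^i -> [-1.58, -1.23, -0.96, -0.75, -0.58]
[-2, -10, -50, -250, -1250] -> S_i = -2*5^i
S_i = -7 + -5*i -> [-7, -12, -17, -22, -27]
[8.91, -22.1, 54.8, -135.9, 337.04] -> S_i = 8.91*(-2.48)^i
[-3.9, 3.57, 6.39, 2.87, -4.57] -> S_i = Random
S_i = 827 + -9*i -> [827, 818, 809, 800, 791]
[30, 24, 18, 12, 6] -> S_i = 30 + -6*i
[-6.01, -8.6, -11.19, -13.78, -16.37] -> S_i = -6.01 + -2.59*i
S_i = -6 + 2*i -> [-6, -4, -2, 0, 2]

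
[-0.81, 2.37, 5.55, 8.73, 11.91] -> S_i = -0.81 + 3.18*i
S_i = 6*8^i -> [6, 48, 384, 3072, 24576]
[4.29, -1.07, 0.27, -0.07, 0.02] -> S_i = 4.29*(-0.25)^i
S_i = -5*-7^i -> [-5, 35, -245, 1715, -12005]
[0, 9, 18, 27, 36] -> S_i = 0 + 9*i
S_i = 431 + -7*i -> [431, 424, 417, 410, 403]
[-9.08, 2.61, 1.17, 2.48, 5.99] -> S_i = Random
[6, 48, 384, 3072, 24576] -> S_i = 6*8^i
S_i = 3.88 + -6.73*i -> [3.88, -2.85, -9.58, -16.31, -23.04]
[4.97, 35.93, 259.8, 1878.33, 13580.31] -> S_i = 4.97*7.23^i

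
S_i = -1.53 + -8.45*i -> [-1.53, -9.98, -18.43, -26.88, -35.33]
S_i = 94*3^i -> [94, 282, 846, 2538, 7614]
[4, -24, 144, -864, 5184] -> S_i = 4*-6^i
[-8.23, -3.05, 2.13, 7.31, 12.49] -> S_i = -8.23 + 5.18*i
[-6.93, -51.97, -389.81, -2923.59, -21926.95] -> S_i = -6.93*7.50^i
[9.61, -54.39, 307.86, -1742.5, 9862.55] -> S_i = 9.61*(-5.66)^i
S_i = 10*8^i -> [10, 80, 640, 5120, 40960]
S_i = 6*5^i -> [6, 30, 150, 750, 3750]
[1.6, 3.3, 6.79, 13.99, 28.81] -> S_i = 1.60*2.06^i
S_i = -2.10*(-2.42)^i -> [-2.1, 5.08, -12.3, 29.76, -72.02]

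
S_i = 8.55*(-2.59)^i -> [8.55, -22.14, 57.35, -148.55, 384.74]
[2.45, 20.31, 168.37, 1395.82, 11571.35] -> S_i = 2.45*8.29^i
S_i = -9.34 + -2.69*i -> [-9.34, -12.03, -14.72, -17.41, -20.1]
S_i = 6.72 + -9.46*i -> [6.72, -2.74, -12.2, -21.66, -31.12]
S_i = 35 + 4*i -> [35, 39, 43, 47, 51]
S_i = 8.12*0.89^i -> [8.12, 7.23, 6.43, 5.72, 5.09]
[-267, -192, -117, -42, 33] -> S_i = -267 + 75*i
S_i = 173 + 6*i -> [173, 179, 185, 191, 197]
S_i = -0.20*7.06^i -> [-0.2, -1.41, -9.97, -70.38, -496.88]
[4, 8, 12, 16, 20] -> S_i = 4 + 4*i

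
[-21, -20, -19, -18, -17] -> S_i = -21 + 1*i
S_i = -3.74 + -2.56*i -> [-3.74, -6.3, -8.86, -11.42, -13.98]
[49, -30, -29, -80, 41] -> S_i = Random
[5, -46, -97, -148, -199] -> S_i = 5 + -51*i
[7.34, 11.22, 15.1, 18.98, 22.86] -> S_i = 7.34 + 3.88*i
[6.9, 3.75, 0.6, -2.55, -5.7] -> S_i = 6.90 + -3.15*i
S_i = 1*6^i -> [1, 6, 36, 216, 1296]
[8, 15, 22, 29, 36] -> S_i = 8 + 7*i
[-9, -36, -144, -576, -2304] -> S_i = -9*4^i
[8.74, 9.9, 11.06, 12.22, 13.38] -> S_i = 8.74 + 1.16*i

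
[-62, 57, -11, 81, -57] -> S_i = Random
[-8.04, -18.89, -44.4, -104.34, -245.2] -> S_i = -8.04*2.35^i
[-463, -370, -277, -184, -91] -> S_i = -463 + 93*i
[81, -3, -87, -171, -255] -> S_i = 81 + -84*i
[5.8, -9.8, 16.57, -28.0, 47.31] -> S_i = 5.80*(-1.69)^i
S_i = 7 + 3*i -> [7, 10, 13, 16, 19]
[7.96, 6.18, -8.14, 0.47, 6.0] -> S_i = Random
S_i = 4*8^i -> [4, 32, 256, 2048, 16384]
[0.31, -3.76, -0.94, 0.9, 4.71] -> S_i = Random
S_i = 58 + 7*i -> [58, 65, 72, 79, 86]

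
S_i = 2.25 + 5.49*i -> [2.25, 7.74, 13.23, 18.72, 24.21]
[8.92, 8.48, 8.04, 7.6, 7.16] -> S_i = 8.92 + -0.44*i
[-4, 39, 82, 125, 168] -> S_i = -4 + 43*i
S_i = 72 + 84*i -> [72, 156, 240, 324, 408]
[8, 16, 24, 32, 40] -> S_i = 8 + 8*i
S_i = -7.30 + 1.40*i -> [-7.3, -5.9, -4.5, -3.1, -1.7]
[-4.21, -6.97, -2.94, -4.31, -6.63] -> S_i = Random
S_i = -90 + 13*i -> [-90, -77, -64, -51, -38]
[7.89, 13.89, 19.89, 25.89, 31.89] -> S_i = 7.89 + 6.00*i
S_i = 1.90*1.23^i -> [1.9, 2.34, 2.87, 3.54, 4.35]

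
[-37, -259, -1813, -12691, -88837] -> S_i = -37*7^i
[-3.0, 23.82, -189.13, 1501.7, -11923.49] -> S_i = -3.00*(-7.94)^i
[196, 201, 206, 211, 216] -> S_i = 196 + 5*i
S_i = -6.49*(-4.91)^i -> [-6.49, 31.87, -156.46, 768.23, -3771.99]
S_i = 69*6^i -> [69, 414, 2484, 14904, 89424]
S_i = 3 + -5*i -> [3, -2, -7, -12, -17]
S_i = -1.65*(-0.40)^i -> [-1.65, 0.66, -0.26, 0.11, -0.04]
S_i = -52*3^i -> [-52, -156, -468, -1404, -4212]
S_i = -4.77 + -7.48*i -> [-4.77, -12.25, -19.73, -27.21, -34.69]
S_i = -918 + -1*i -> [-918, -919, -920, -921, -922]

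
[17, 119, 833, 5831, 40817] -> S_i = 17*7^i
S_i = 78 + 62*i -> [78, 140, 202, 264, 326]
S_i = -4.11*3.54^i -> [-4.11, -14.55, -51.5, -182.33, -645.44]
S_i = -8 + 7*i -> [-8, -1, 6, 13, 20]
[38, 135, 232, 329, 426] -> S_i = 38 + 97*i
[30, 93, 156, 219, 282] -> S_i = 30 + 63*i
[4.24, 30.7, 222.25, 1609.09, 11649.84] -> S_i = 4.24*7.24^i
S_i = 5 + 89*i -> [5, 94, 183, 272, 361]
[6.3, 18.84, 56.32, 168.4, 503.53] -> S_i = 6.30*2.99^i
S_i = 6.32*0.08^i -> [6.32, 0.51, 0.04, 0.0, 0.0]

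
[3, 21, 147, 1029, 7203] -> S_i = 3*7^i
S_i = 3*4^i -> [3, 12, 48, 192, 768]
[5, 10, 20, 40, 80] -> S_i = 5*2^i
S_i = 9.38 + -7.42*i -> [9.38, 1.96, -5.46, -12.88, -20.3]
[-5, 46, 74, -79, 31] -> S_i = Random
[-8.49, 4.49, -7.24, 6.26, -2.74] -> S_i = Random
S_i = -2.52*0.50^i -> [-2.52, -1.26, -0.63, -0.32, -0.16]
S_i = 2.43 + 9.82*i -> [2.43, 12.25, 22.07, 31.89, 41.71]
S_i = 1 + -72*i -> [1, -71, -143, -215, -287]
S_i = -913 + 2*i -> [-913, -911, -909, -907, -905]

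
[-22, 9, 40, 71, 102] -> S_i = -22 + 31*i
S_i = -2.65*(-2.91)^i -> [-2.65, 7.71, -22.44, 65.3, -190.03]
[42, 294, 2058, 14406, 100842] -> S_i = 42*7^i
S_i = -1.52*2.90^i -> [-1.52, -4.41, -12.78, -37.07, -107.51]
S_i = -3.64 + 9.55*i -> [-3.64, 5.91, 15.46, 25.01, 34.56]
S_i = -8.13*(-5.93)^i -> [-8.13, 48.21, -285.89, 1695.33, -10053.32]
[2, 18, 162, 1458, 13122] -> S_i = 2*9^i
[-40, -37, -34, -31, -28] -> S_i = -40 + 3*i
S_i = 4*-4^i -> [4, -16, 64, -256, 1024]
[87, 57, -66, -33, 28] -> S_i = Random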